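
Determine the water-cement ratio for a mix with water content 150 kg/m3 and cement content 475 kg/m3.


w/c = water / cement
w/c = 150 / 475 = 0.316

0.316


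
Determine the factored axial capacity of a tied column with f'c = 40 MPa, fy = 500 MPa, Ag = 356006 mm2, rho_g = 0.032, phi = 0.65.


Ast = rho * Ag = 0.032 * 356006 = 11392.192 mm2
phi*Pn = 0.65 * 0.80 * (0.85 * 40 * (356006 - 11392.192) + 500 * 11392.192) / 1000
= 9054.74 kN

9054.74


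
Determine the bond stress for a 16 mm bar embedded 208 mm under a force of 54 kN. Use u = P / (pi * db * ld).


u = P / (pi * db * ld)
= 54 * 1000 / (pi * 16 * 208)
= 5.165 MPa

5.165


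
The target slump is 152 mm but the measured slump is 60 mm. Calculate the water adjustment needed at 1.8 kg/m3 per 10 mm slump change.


Difference = 152 - 60 = 92 mm
Water adjustment = 92 * 1.8 / 10 = 16.6 kg/m3

16.6


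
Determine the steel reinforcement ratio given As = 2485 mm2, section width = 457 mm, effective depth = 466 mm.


rho = As / (b * d)
= 2485 / (457 * 466)
= 0.0117

0.0117


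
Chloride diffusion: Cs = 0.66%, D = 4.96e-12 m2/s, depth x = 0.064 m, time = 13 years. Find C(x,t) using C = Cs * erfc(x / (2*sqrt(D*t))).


t_seconds = 13 * 365.25 * 24 * 3600 = 410248800.0 s
arg = 0.064 / (2 * sqrt(4.96e-12 * 410248800.0))
= 0.7094
erfc(0.7094) = 0.3157
C = 0.66 * 0.3157 = 0.2084%

0.2084


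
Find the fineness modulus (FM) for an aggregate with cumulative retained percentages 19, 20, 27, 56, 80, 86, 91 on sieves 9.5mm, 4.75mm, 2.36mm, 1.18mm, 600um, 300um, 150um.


FM = sum(cumulative % retained) / 100
= 379 / 100
= 3.79

3.79


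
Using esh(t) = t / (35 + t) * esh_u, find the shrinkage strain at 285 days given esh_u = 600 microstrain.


esh(285) = 285 / (35 + 285) * 600
= 285 / 320 * 600
= 534.4 microstrain

534.4


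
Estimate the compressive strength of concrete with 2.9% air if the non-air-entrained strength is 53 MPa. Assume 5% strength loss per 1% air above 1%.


Strength loss = (2.9 - 1) * 5 = 9.5%
f'c = 53 * (1 - 9.5/100)
= 47.97 MPa

47.97


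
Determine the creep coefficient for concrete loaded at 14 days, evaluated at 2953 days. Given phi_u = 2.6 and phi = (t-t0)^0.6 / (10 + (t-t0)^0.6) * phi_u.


dt = 2953 - 14 = 2939
phi = 2939^0.6 / (10 + 2939^0.6) * 2.6
= 2.401

2.401


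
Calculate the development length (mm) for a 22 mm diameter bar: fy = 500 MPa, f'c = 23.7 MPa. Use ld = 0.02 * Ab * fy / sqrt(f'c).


Ab = pi * 22^2 / 4 = 380.133 mm2
ld = 0.02 * 380.133 * 500 / sqrt(23.7)
= 780.8 mm

780.8


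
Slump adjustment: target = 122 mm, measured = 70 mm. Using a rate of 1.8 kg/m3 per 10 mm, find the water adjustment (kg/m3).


Difference = 122 - 70 = 52 mm
Water adjustment = 52 * 1.8 / 10 = 9.4 kg/m3

9.4


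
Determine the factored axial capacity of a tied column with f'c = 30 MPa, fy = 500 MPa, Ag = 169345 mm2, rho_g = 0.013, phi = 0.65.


Ast = rho * Ag = 0.013 * 169345 = 2201.485 mm2
phi*Pn = 0.65 * 0.80 * (0.85 * 30 * (169345 - 2201.485) + 500 * 2201.485) / 1000
= 2788.71 kN

2788.71


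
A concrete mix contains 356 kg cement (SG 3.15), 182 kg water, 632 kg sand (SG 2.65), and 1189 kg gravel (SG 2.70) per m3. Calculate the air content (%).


Vol cement = 356 / (3.15 * 1000) = 0.113016 m3
Vol water = 182 / 1000 = 0.182 m3
Vol sand = 632 / (2.65 * 1000) = 0.238491 m3
Vol gravel = 1189 / (2.70 * 1000) = 0.44037 m3
Total solid + water volume = 0.973877 m3
Air = (1 - 0.973877) * 100 = 2.61%

2.61


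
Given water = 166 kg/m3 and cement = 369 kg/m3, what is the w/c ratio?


w/c = water / cement
w/c = 166 / 369 = 0.45

0.45


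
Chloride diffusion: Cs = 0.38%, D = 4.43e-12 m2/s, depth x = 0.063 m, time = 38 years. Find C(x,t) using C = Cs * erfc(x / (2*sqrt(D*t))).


t_seconds = 38 * 365.25 * 24 * 3600 = 1199188800.0 s
arg = 0.063 / (2 * sqrt(4.43e-12 * 1199188800.0))
= 0.4322
erfc(0.4322) = 0.5411
C = 0.38 * 0.5411 = 0.2056%

0.2056


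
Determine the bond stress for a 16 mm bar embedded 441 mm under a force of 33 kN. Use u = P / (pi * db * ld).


u = P / (pi * db * ld)
= 33 * 1000 / (pi * 16 * 441)
= 1.489 MPa

1.489


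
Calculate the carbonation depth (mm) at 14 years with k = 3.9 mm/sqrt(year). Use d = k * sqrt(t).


depth = k * sqrt(t)
= 3.9 * sqrt(14)
= 14.59 mm

14.59


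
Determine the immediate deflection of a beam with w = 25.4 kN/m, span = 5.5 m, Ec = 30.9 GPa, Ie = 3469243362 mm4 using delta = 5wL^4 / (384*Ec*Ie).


Convert: L = 5.5 m = 5500 mm, Ec = 30.9 GPa = 30900 MPa
delta = 5 * 25.4 * 5500^4 / (384 * 30900 * 3469243362)
= 2.82 mm

2.82


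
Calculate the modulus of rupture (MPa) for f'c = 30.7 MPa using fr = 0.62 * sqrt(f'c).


fr = 0.62 * sqrt(30.7)
= 3.435 MPa

3.435


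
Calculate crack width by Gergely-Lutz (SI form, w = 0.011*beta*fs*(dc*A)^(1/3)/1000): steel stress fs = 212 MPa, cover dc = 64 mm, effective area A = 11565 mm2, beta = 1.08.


w = 0.011 * beta * fs * (dc * A)^(1/3) / 1000
= 0.011 * 1.08 * 212 * (64 * 11565)^(1/3) / 1000
= 0.228 mm

0.228


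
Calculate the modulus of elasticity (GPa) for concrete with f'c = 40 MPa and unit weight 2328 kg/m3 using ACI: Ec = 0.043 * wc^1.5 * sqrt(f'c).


Ec = 0.043 * 2328^1.5 * sqrt(40) / 1000
= 30.55 GPa

30.55


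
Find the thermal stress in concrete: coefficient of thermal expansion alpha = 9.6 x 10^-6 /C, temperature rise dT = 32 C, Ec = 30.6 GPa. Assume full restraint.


sigma = alpha * dT * Ec
= 9.6e-6 * 32 * 30.6 * 1000
= 9.4 MPa

9.4


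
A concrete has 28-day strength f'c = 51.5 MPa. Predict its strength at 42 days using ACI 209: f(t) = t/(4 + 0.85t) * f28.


f(42) = 42 / (4 + 0.85 * 42) * 51.5
= 42 / 39.7 * 51.5
= 54.48 MPa

54.48


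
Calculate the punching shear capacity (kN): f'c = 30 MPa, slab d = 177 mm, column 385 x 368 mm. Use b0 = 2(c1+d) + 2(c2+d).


b0 = 2*(385 + 177) + 2*(368 + 177) = 2214 mm
Vc = 0.33 * sqrt(30) * 2214 * 177 / 1000
= 708.31 kN

708.31


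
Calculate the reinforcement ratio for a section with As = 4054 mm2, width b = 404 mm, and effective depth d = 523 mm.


rho = As / (b * d)
= 4054 / (404 * 523)
= 0.0192

0.0192


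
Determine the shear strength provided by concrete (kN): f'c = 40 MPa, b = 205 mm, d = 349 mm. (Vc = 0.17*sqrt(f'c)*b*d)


Vc = 0.17 * sqrt(40) * 205 * 349 / 1000
= 76.92 kN

76.92


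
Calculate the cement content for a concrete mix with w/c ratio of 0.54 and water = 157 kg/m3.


Cement = water / (w/c)
= 157 / 0.54
= 290.7 kg/m3

290.7


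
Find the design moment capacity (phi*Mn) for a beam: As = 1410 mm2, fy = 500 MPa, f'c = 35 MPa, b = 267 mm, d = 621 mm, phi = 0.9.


a = As * fy / (0.85 * f'c * b)
= 1410 * 500 / (0.85 * 35 * 267)
= 88.7546 mm
Mn = As * fy * (d - a/2) / 10^6
= 406.519 kN-m
phi*Mn = 0.9 * 406.519 = 365.87 kN-m

365.87


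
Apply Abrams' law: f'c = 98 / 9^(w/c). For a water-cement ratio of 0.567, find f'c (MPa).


f'c = 98 / 9^0.567
= 98 / 3.476
= 28.19 MPa

28.19


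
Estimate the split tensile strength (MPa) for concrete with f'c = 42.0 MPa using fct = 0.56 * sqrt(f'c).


fct = 0.56 * sqrt(42.0)
= 0.56 * 6.481
= 3.629 MPa

3.629


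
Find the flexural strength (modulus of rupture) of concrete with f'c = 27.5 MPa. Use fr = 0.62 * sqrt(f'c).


fr = 0.62 * sqrt(27.5)
= 3.251 MPa

3.251


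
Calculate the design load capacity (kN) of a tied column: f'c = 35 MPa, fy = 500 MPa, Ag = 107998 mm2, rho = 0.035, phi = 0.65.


Ast = rho * Ag = 0.035 * 107998 = 3779.93 mm2
phi*Pn = 0.65 * 0.80 * (0.85 * 35 * (107998 - 3779.93) + 500 * 3779.93) / 1000
= 2595.04 kN

2595.04


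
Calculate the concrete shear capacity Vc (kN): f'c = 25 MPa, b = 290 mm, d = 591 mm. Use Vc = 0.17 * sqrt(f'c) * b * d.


Vc = 0.17 * sqrt(25) * 290 * 591 / 1000
= 145.68 kN

145.68


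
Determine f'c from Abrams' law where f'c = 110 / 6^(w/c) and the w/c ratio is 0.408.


f'c = 110 / 6^0.408
= 110 / 2.077
= 52.96 MPa

52.96


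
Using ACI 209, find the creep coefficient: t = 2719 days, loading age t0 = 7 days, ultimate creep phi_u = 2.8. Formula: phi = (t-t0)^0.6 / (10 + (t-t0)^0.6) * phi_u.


dt = 2719 - 7 = 2712
phi = 2712^0.6 / (10 + 2712^0.6) * 2.8
= 2.576

2.576


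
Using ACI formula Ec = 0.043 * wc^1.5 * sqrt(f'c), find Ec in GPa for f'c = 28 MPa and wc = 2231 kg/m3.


Ec = 0.043 * 2231^1.5 * sqrt(28) / 1000
= 23.98 GPa

23.98


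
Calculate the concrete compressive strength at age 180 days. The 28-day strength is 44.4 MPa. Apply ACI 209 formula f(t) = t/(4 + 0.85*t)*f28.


f(180) = 180 / (4 + 0.85 * 180) * 44.4
= 180 / 157.0 * 44.4
= 50.9 MPa

50.9


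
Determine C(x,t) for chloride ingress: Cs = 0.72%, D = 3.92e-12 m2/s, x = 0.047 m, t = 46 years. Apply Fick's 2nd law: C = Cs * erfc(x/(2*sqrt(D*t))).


t_seconds = 46 * 365.25 * 24 * 3600 = 1451649600.0 s
arg = 0.047 / (2 * sqrt(3.92e-12 * 1451649600.0))
= 0.3115
erfc(0.3115) = 0.6595
C = 0.72 * 0.6595 = 0.4749%

0.4749


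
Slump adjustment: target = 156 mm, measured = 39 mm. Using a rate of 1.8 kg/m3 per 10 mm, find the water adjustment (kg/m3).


Difference = 156 - 39 = 117 mm
Water adjustment = 117 * 1.8 / 10 = 21.1 kg/m3

21.1


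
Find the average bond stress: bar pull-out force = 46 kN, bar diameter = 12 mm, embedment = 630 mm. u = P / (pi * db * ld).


u = P / (pi * db * ld)
= 46 * 1000 / (pi * 12 * 630)
= 1.937 MPa

1.937


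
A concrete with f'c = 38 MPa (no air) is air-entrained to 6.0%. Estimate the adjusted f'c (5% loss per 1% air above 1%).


Strength loss = (6.0 - 1) * 5 = 25.0%
f'c = 38 * (1 - 25.0/100)
= 28.5 MPa

28.5


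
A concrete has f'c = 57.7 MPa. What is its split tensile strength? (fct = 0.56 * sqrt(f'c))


fct = 0.56 * sqrt(57.7)
= 0.56 * 7.596
= 4.254 MPa

4.254


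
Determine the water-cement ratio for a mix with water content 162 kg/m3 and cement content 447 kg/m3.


w/c = water / cement
w/c = 162 / 447 = 0.362

0.362


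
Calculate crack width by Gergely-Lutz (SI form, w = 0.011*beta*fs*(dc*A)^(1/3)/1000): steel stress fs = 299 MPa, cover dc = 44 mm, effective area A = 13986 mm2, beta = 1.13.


w = 0.011 * beta * fs * (dc * A)^(1/3) / 1000
= 0.011 * 1.13 * 299 * (44 * 13986)^(1/3) / 1000
= 0.316 mm

0.316


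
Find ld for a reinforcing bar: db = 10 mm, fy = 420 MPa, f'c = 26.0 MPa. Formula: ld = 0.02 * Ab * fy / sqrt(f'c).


Ab = pi * 10^2 / 4 = 78.54 mm2
ld = 0.02 * 78.54 * 420 / sqrt(26.0)
= 129.4 mm

129.4


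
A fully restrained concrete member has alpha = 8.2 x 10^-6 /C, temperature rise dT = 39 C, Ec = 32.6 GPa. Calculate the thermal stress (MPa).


sigma = alpha * dT * Ec
= 8.2e-6 * 39 * 32.6 * 1000
= 10.425 MPa

10.425


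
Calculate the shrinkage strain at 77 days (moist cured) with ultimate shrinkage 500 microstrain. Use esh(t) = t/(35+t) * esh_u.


esh(77) = 77 / (35 + 77) * 500
= 77 / 112 * 500
= 343.8 microstrain

343.8


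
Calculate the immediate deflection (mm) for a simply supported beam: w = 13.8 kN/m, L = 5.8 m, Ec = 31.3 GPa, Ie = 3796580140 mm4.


Convert: L = 5.8 m = 5800 mm, Ec = 31.3 GPa = 31300 MPa
delta = 5 * 13.8 * 5800^4 / (384 * 31300 * 3796580140)
= 1.71 mm

1.71


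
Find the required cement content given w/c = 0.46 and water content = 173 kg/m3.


Cement = water / (w/c)
= 173 / 0.46
= 376.1 kg/m3

376.1


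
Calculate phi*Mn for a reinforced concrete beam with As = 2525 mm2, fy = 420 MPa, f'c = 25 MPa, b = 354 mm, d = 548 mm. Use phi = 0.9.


a = As * fy / (0.85 * f'c * b)
= 2525 * 420 / (0.85 * 25 * 354)
= 140.9771 mm
Mn = As * fy * (d - a/2) / 10^6
= 506.4009 kN-m
phi*Mn = 0.9 * 506.4009 = 455.76 kN-m

455.76


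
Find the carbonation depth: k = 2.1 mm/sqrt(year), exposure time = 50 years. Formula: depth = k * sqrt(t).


depth = k * sqrt(t)
= 2.1 * sqrt(50)
= 14.85 mm

14.85


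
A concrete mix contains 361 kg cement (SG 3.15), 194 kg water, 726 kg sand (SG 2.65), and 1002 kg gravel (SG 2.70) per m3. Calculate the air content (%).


Vol cement = 361 / (3.15 * 1000) = 0.114603 m3
Vol water = 194 / 1000 = 0.194 m3
Vol sand = 726 / (2.65 * 1000) = 0.273962 m3
Vol gravel = 1002 / (2.70 * 1000) = 0.371111 m3
Total solid + water volume = 0.953677 m3
Air = (1 - 0.953677) * 100 = 4.63%

4.63


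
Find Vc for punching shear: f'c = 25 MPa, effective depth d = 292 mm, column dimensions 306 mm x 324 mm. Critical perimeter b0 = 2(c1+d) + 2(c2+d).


b0 = 2*(306 + 292) + 2*(324 + 292) = 2428 mm
Vc = 0.33 * sqrt(25) * 2428 * 292 / 1000
= 1169.81 kN

1169.81


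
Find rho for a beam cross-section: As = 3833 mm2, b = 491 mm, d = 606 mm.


rho = As / (b * d)
= 3833 / (491 * 606)
= 0.0129

0.0129


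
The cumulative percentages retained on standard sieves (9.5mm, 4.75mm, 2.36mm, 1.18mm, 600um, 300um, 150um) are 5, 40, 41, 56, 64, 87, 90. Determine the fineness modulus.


FM = sum(cumulative % retained) / 100
= 383 / 100
= 3.83

3.83


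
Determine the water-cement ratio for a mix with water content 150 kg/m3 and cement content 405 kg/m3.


w/c = water / cement
w/c = 150 / 405 = 0.37

0.37


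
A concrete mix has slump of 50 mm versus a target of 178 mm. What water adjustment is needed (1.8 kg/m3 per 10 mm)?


Difference = 178 - 50 = 128 mm
Water adjustment = 128 * 1.8 / 10 = 23.0 kg/m3

23.0


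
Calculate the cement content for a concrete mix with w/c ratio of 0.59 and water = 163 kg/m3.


Cement = water / (w/c)
= 163 / 0.59
= 276.3 kg/m3

276.3


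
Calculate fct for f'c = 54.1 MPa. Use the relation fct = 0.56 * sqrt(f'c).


fct = 0.56 * sqrt(54.1)
= 0.56 * 7.355
= 4.119 MPa

4.119


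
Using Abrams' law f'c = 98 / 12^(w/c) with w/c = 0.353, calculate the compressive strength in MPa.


f'c = 98 / 12^0.353
= 98 / 2.404
= 40.76 MPa

40.76


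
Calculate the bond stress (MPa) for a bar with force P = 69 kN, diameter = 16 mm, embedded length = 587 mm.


u = P / (pi * db * ld)
= 69 * 1000 / (pi * 16 * 587)
= 2.339 MPa

2.339


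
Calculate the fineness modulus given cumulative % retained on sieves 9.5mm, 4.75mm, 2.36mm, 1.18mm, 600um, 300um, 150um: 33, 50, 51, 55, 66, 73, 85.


FM = sum(cumulative % retained) / 100
= 413 / 100
= 4.13

4.13


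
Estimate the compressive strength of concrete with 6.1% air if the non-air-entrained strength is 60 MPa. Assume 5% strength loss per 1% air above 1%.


Strength loss = (6.1 - 1) * 5 = 25.5%
f'c = 60 * (1 - 25.5/100)
= 44.7 MPa

44.7


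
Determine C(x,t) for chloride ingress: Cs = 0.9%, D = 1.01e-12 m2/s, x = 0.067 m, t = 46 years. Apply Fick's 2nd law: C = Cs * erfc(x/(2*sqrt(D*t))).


t_seconds = 46 * 365.25 * 24 * 3600 = 1451649600.0 s
arg = 0.067 / (2 * sqrt(1.01e-12 * 1451649600.0))
= 0.8749
erfc(0.8749) = 0.216
C = 0.9 * 0.216 = 0.1944%

0.1944


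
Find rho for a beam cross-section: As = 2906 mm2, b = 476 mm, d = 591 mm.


rho = As / (b * d)
= 2906 / (476 * 591)
= 0.0103

0.0103


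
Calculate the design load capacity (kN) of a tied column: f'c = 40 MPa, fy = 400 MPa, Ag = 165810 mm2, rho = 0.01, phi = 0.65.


Ast = rho * Ag = 0.01 * 165810 = 1658.1 mm2
phi*Pn = 0.65 * 0.80 * (0.85 * 40 * (165810 - 1658.1) + 400 * 1658.1) / 1000
= 3247.09 kN

3247.09


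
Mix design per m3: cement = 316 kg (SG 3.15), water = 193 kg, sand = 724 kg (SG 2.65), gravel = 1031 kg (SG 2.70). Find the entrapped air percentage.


Vol cement = 316 / (3.15 * 1000) = 0.100317 m3
Vol water = 193 / 1000 = 0.193 m3
Vol sand = 724 / (2.65 * 1000) = 0.273208 m3
Vol gravel = 1031 / (2.70 * 1000) = 0.381852 m3
Total solid + water volume = 0.948377 m3
Air = (1 - 0.948377) * 100 = 5.16%

5.16


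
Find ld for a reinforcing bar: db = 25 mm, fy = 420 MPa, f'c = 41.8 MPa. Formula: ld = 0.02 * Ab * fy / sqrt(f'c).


Ab = pi * 25^2 / 4 = 490.874 mm2
ld = 0.02 * 490.874 * 420 / sqrt(41.8)
= 637.8 mm

637.8


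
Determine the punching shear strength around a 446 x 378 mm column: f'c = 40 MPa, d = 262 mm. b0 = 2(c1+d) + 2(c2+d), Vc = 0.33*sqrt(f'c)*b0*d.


b0 = 2*(446 + 262) + 2*(378 + 262) = 2696 mm
Vc = 0.33 * sqrt(40) * 2696 * 262 / 1000
= 1474.23 kN

1474.23


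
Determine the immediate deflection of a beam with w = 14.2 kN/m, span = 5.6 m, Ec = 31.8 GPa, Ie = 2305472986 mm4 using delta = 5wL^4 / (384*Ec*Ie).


Convert: L = 5.6 m = 5600 mm, Ec = 31.8 GPa = 31800 MPa
delta = 5 * 14.2 * 5600^4 / (384 * 31800 * 2305472986)
= 2.48 mm

2.48


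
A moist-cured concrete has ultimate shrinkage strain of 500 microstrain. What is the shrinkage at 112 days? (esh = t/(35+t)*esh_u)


esh(112) = 112 / (35 + 112) * 500
= 112 / 147 * 500
= 381.0 microstrain

381.0


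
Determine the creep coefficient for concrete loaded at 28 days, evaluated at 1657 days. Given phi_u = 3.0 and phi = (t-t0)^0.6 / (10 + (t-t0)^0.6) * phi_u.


dt = 1657 - 28 = 1629
phi = 1629^0.6 / (10 + 1629^0.6) * 3.0
= 2.683

2.683


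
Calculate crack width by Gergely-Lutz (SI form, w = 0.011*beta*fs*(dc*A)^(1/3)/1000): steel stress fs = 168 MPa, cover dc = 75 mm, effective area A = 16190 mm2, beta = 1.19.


w = 0.011 * beta * fs * (dc * A)^(1/3) / 1000
= 0.011 * 1.19 * 168 * (75 * 16190)^(1/3) / 1000
= 0.235 mm

0.235


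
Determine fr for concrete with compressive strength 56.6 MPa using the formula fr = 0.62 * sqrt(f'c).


fr = 0.62 * sqrt(56.6)
= 4.664 MPa

4.664


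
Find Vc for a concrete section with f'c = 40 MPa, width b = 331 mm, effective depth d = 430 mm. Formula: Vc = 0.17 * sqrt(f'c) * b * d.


Vc = 0.17 * sqrt(40) * 331 * 430 / 1000
= 153.03 kN

153.03


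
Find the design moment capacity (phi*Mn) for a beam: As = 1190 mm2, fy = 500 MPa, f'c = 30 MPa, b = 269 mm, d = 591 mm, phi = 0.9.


a = As * fy / (0.85 * f'c * b)
= 1190 * 500 / (0.85 * 30 * 269)
= 86.741 mm
Mn = As * fy * (d - a/2) / 10^6
= 325.8395 kN-m
phi*Mn = 0.9 * 325.8395 = 293.26 kN-m

293.26


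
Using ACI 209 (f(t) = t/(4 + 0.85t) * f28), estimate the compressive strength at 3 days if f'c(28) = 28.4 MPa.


f(3) = 3 / (4 + 0.85 * 3) * 28.4
= 3 / 6.55 * 28.4
= 13.01 MPa

13.01


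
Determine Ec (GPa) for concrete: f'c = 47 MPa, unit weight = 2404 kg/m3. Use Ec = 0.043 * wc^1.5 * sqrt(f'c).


Ec = 0.043 * 2404^1.5 * sqrt(47) / 1000
= 34.75 GPa

34.75


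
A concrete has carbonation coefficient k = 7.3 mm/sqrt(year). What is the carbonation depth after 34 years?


depth = k * sqrt(t)
= 7.3 * sqrt(34)
= 42.57 mm

42.57


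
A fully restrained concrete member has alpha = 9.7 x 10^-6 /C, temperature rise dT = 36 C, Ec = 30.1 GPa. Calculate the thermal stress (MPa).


sigma = alpha * dT * Ec
= 9.7e-6 * 36 * 30.1 * 1000
= 10.511 MPa

10.511


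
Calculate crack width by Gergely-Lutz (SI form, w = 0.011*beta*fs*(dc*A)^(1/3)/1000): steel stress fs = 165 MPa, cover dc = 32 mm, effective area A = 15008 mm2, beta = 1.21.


w = 0.011 * beta * fs * (dc * A)^(1/3) / 1000
= 0.011 * 1.21 * 165 * (32 * 15008)^(1/3) / 1000
= 0.172 mm

0.172


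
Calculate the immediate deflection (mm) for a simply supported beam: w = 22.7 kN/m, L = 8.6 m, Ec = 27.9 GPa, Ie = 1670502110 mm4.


Convert: L = 8.6 m = 8600 mm, Ec = 27.9 GPa = 27900 MPa
delta = 5 * 22.7 * 8600^4 / (384 * 27900 * 1670502110)
= 34.69 mm

34.69


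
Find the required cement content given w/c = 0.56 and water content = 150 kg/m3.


Cement = water / (w/c)
= 150 / 0.56
= 267.9 kg/m3

267.9


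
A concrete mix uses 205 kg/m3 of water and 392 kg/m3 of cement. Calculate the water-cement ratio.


w/c = water / cement
w/c = 205 / 392 = 0.523

0.523


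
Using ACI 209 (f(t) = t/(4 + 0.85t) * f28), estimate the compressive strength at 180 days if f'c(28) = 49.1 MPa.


f(180) = 180 / (4 + 0.85 * 180) * 49.1
= 180 / 157.0 * 49.1
= 56.29 MPa

56.29


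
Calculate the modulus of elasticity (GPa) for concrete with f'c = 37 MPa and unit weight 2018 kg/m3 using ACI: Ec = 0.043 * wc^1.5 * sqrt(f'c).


Ec = 0.043 * 2018^1.5 * sqrt(37) / 1000
= 23.71 GPa

23.71


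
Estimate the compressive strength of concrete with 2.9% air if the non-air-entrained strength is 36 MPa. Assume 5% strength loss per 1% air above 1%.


Strength loss = (2.9 - 1) * 5 = 9.5%
f'c = 36 * (1 - 9.5/100)
= 32.58 MPa

32.58


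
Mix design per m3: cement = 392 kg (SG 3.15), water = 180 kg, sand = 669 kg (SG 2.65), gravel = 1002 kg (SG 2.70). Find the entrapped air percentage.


Vol cement = 392 / (3.15 * 1000) = 0.124444 m3
Vol water = 180 / 1000 = 0.18 m3
Vol sand = 669 / (2.65 * 1000) = 0.252453 m3
Vol gravel = 1002 / (2.70 * 1000) = 0.371111 m3
Total solid + water volume = 0.928008 m3
Air = (1 - 0.928008) * 100 = 7.2%

7.2


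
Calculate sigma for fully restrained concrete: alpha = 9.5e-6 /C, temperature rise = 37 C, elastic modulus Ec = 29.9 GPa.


sigma = alpha * dT * Ec
= 9.5e-6 * 37 * 29.9 * 1000
= 10.51 MPa

10.51


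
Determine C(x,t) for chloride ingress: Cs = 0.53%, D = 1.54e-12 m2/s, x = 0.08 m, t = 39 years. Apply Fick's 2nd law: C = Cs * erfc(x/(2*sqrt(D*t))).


t_seconds = 39 * 365.25 * 24 * 3600 = 1230746400.0 s
arg = 0.08 / (2 * sqrt(1.54e-12 * 1230746400.0))
= 0.9188
erfc(0.9188) = 0.1938
C = 0.53 * 0.1938 = 0.1027%

0.1027


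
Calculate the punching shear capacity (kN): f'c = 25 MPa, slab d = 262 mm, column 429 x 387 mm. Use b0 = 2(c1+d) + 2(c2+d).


b0 = 2*(429 + 262) + 2*(387 + 262) = 2680 mm
Vc = 0.33 * sqrt(25) * 2680 * 262 / 1000
= 1158.56 kN

1158.56


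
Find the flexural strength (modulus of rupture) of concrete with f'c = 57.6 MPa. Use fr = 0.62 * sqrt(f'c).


fr = 0.62 * sqrt(57.6)
= 4.705 MPa

4.705


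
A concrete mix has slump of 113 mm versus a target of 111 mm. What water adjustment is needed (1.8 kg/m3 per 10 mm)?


Difference = 111 - 113 = -2 mm
Water adjustment = -2 * 1.8 / 10 = -0.4 kg/m3

-0.4


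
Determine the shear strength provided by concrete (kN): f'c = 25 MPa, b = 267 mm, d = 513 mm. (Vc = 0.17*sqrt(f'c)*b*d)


Vc = 0.17 * sqrt(25) * 267 * 513 / 1000
= 116.43 kN

116.43


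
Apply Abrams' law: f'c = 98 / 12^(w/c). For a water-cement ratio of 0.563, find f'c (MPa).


f'c = 98 / 12^0.563
= 98 / 4.051
= 24.19 MPa

24.19


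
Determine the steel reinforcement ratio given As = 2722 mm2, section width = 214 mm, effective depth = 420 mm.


rho = As / (b * d)
= 2722 / (214 * 420)
= 0.0303

0.0303


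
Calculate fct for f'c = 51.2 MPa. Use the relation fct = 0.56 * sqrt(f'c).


fct = 0.56 * sqrt(51.2)
= 0.56 * 7.155
= 4.007 MPa

4.007


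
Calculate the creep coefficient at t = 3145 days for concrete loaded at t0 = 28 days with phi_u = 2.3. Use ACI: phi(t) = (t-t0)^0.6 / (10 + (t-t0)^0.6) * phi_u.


dt = 3145 - 28 = 3117
phi = 3117^0.6 / (10 + 3117^0.6) * 2.3
= 2.129

2.129


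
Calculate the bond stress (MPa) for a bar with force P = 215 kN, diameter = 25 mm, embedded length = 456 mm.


u = P / (pi * db * ld)
= 215 * 1000 / (pi * 25 * 456)
= 6.003 MPa

6.003


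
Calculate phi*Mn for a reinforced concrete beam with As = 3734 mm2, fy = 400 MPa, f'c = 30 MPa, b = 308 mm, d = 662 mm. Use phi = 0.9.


a = As * fy / (0.85 * f'c * b)
= 3734 * 400 / (0.85 * 30 * 308)
= 190.1706 mm
Mn = As * fy * (d - a/2) / 10^6
= 846.7438 kN-m
phi*Mn = 0.9 * 846.7438 = 762.07 kN-m

762.07


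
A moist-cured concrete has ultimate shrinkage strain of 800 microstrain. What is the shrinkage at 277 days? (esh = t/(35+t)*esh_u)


esh(277) = 277 / (35 + 277) * 800
= 277 / 312 * 800
= 710.3 microstrain

710.3


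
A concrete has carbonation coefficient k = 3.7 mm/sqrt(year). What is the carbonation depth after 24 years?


depth = k * sqrt(t)
= 3.7 * sqrt(24)
= 18.13 mm

18.13


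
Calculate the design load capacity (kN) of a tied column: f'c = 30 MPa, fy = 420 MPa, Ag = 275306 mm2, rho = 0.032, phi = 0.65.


Ast = rho * Ag = 0.032 * 275306 = 8809.792 mm2
phi*Pn = 0.65 * 0.80 * (0.85 * 30 * (275306 - 8809.792) + 420 * 8809.792) / 1000
= 5457.8 kN

5457.8


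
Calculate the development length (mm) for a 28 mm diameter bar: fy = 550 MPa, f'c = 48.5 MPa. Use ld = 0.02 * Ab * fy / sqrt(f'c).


Ab = pi * 28^2 / 4 = 615.752 mm2
ld = 0.02 * 615.752 * 550 / sqrt(48.5)
= 972.6 mm

972.6


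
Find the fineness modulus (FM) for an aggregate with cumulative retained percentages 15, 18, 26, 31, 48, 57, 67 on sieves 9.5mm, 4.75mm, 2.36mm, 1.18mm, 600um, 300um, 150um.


FM = sum(cumulative % retained) / 100
= 262 / 100
= 2.62

2.62


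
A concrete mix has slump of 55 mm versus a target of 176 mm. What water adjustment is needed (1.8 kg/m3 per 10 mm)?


Difference = 176 - 55 = 121 mm
Water adjustment = 121 * 1.8 / 10 = 21.8 kg/m3

21.8


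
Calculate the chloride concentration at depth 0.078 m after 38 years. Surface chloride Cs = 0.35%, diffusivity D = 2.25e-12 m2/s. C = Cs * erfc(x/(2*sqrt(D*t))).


t_seconds = 38 * 365.25 * 24 * 3600 = 1199188800.0 s
arg = 0.078 / (2 * sqrt(2.25e-12 * 1199188800.0))
= 0.7508
erfc(0.7508) = 0.2883
C = 0.35 * 0.2883 = 0.1009%

0.1009


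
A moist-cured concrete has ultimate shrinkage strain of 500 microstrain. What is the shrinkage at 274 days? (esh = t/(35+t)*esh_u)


esh(274) = 274 / (35 + 274) * 500
= 274 / 309 * 500
= 443.4 microstrain

443.4


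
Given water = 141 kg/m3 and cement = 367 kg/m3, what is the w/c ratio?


w/c = water / cement
w/c = 141 / 367 = 0.384

0.384


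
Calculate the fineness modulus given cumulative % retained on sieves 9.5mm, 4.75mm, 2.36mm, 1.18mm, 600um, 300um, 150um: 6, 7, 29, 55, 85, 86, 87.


FM = sum(cumulative % retained) / 100
= 355 / 100
= 3.55

3.55


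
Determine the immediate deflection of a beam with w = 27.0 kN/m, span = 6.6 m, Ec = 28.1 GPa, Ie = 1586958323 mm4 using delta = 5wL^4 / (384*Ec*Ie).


Convert: L = 6.6 m = 6600 mm, Ec = 28.1 GPa = 28100 MPa
delta = 5 * 27.0 * 6600^4 / (384 * 28100 * 1586958323)
= 14.96 mm

14.96


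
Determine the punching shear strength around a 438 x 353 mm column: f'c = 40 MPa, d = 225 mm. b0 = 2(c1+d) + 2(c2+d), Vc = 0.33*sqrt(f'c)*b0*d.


b0 = 2*(438 + 225) + 2*(353 + 225) = 2482 mm
Vc = 0.33 * sqrt(40) * 2482 * 225 / 1000
= 1165.54 kN

1165.54


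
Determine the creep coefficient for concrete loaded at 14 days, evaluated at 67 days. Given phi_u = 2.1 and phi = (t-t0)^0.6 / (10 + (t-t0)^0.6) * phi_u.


dt = 67 - 14 = 53
phi = 53^0.6 / (10 + 53^0.6) * 2.1
= 1.092

1.092


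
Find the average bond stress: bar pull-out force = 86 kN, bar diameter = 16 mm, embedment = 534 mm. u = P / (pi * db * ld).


u = P / (pi * db * ld)
= 86 * 1000 / (pi * 16 * 534)
= 3.204 MPa

3.204


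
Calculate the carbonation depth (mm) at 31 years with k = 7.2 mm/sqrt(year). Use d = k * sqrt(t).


depth = k * sqrt(t)
= 7.2 * sqrt(31)
= 40.09 mm

40.09


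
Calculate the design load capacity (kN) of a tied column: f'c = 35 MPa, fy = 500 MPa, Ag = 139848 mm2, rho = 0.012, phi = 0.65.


Ast = rho * Ag = 0.012 * 139848 = 1678.176 mm2
phi*Pn = 0.65 * 0.80 * (0.85 * 35 * (139848 - 1678.176) + 500 * 1678.176) / 1000
= 2573.81 kN

2573.81


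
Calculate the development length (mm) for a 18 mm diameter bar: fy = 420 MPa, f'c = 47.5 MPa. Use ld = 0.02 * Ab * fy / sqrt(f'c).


Ab = pi * 18^2 / 4 = 254.469 mm2
ld = 0.02 * 254.469 * 420 / sqrt(47.5)
= 310.1 mm

310.1


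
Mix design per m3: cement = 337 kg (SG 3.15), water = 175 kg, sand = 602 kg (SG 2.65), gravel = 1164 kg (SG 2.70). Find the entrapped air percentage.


Vol cement = 337 / (3.15 * 1000) = 0.106984 m3
Vol water = 175 / 1000 = 0.175 m3
Vol sand = 602 / (2.65 * 1000) = 0.22717 m3
Vol gravel = 1164 / (2.70 * 1000) = 0.431111 m3
Total solid + water volume = 0.940265 m3
Air = (1 - 0.940265) * 100 = 5.97%

5.97


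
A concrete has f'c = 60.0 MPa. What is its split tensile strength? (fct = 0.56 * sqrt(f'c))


fct = 0.56 * sqrt(60.0)
= 0.56 * 7.746
= 4.338 MPa

4.338


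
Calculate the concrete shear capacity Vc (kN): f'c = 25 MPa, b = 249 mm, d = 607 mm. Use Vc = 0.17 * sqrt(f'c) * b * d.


Vc = 0.17 * sqrt(25) * 249 * 607 / 1000
= 128.47 kN

128.47


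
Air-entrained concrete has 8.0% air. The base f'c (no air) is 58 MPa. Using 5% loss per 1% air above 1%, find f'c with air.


Strength loss = (8.0 - 1) * 5 = 35.0%
f'c = 58 * (1 - 35.0/100)
= 37.7 MPa

37.7


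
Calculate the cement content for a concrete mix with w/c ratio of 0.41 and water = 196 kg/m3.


Cement = water / (w/c)
= 196 / 0.41
= 478.0 kg/m3

478.0


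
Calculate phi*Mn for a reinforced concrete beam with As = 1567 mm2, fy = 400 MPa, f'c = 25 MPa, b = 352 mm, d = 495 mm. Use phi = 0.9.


a = As * fy / (0.85 * f'c * b)
= 1567 * 400 / (0.85 * 25 * 352)
= 83.7968 mm
Mn = As * fy * (d - a/2) / 10^6
= 284.0041 kN-m
phi*Mn = 0.9 * 284.0041 = 255.6 kN-m

255.6


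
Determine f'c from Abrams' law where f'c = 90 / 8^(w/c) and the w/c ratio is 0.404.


f'c = 90 / 8^0.404
= 90 / 2.317
= 38.85 MPa

38.85


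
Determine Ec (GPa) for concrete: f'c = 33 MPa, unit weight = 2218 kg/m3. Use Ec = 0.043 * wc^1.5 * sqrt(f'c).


Ec = 0.043 * 2218^1.5 * sqrt(33) / 1000
= 25.8 GPa

25.8


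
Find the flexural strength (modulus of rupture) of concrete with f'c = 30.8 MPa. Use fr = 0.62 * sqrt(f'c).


fr = 0.62 * sqrt(30.8)
= 3.441 MPa

3.441


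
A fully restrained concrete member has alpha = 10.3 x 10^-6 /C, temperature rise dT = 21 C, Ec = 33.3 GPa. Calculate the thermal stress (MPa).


sigma = alpha * dT * Ec
= 10.3e-6 * 21 * 33.3 * 1000
= 7.203 MPa

7.203


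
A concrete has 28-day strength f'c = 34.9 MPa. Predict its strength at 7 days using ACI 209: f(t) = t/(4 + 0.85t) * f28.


f(7) = 7 / (4 + 0.85 * 7) * 34.9
= 7 / 9.95 * 34.9
= 24.55 MPa

24.55


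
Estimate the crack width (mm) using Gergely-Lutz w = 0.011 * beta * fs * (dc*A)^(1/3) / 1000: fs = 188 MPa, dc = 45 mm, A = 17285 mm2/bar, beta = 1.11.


w = 0.011 * beta * fs * (dc * A)^(1/3) / 1000
= 0.011 * 1.11 * 188 * (45 * 17285)^(1/3) / 1000
= 0.211 mm

0.211


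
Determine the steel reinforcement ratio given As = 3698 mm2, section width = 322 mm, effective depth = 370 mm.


rho = As / (b * d)
= 3698 / (322 * 370)
= 0.031

0.031


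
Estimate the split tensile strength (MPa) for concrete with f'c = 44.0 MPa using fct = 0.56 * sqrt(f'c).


fct = 0.56 * sqrt(44.0)
= 0.56 * 6.633
= 3.715 MPa

3.715


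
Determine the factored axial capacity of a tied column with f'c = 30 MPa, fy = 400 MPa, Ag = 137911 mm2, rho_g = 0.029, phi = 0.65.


Ast = rho * Ag = 0.029 * 137911 = 3999.419 mm2
phi*Pn = 0.65 * 0.80 * (0.85 * 30 * (137911 - 3999.419) + 400 * 3999.419) / 1000
= 2607.55 kN

2607.55


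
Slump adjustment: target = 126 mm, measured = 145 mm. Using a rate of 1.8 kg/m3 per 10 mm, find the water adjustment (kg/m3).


Difference = 126 - 145 = -19 mm
Water adjustment = -19 * 1.8 / 10 = -3.4 kg/m3

-3.4


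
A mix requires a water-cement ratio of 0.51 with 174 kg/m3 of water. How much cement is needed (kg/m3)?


Cement = water / (w/c)
= 174 / 0.51
= 341.2 kg/m3

341.2


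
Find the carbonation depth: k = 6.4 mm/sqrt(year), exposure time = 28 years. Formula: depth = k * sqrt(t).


depth = k * sqrt(t)
= 6.4 * sqrt(28)
= 33.87 mm

33.87


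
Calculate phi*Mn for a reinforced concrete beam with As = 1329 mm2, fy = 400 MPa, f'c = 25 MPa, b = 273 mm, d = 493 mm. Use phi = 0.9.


a = As * fy / (0.85 * f'c * b)
= 1329 * 400 / (0.85 * 25 * 273)
= 91.6354 mm
Mn = As * fy * (d - a/2) / 10^6
= 237.7221 kN-m
phi*Mn = 0.9 * 237.7221 = 213.95 kN-m

213.95


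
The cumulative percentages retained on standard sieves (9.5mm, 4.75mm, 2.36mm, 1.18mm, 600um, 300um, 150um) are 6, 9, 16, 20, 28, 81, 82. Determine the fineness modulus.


FM = sum(cumulative % retained) / 100
= 242 / 100
= 2.42

2.42


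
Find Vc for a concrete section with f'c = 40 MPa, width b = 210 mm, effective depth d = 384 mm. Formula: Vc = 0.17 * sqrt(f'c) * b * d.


Vc = 0.17 * sqrt(40) * 210 * 384 / 1000
= 86.7 kN

86.7


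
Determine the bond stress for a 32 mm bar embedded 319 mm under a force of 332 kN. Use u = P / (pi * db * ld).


u = P / (pi * db * ld)
= 332 * 1000 / (pi * 32 * 319)
= 10.353 MPa

10.353


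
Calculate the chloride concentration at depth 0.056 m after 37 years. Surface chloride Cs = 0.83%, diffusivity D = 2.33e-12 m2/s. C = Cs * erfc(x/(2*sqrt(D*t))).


t_seconds = 37 * 365.25 * 24 * 3600 = 1167631200.0 s
arg = 0.056 / (2 * sqrt(2.33e-12 * 1167631200.0))
= 0.5368
erfc(0.5368) = 0.4477
C = 0.83 * 0.4477 = 0.3716%

0.3716


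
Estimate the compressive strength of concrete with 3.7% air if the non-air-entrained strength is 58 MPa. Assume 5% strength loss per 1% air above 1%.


Strength loss = (3.7 - 1) * 5 = 13.5%
f'c = 58 * (1 - 13.5/100)
= 50.17 MPa

50.17


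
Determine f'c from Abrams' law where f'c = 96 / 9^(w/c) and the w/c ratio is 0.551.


f'c = 96 / 9^0.551
= 96 / 3.356
= 28.61 MPa

28.61


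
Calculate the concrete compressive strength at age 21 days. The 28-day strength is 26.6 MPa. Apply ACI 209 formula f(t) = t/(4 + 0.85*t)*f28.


f(21) = 21 / (4 + 0.85 * 21) * 26.6
= 21 / 21.85 * 26.6
= 25.57 MPa

25.57


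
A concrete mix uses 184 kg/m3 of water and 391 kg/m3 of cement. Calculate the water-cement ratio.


w/c = water / cement
w/c = 184 / 391 = 0.471

0.471


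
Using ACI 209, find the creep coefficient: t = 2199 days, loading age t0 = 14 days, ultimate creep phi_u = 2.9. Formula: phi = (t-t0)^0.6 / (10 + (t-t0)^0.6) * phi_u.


dt = 2199 - 14 = 2185
phi = 2185^0.6 / (10 + 2185^0.6) * 2.9
= 2.638

2.638


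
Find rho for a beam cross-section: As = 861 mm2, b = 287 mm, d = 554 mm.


rho = As / (b * d)
= 861 / (287 * 554)
= 0.0054

0.0054


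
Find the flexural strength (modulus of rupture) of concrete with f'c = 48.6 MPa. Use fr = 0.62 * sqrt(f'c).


fr = 0.62 * sqrt(48.6)
= 4.322 MPa

4.322


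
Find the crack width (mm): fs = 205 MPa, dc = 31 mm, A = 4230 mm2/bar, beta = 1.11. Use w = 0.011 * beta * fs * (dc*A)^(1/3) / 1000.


w = 0.011 * beta * fs * (dc * A)^(1/3) / 1000
= 0.011 * 1.11 * 205 * (31 * 4230)^(1/3) / 1000
= 0.127 mm

0.127


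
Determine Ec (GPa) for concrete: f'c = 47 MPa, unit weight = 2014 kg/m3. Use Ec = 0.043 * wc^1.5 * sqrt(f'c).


Ec = 0.043 * 2014^1.5 * sqrt(47) / 1000
= 26.64 GPa

26.64


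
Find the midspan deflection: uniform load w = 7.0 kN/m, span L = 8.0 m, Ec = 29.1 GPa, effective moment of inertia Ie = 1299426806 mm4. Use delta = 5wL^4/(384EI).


Convert: L = 8.0 m = 8000 mm, Ec = 29.1 GPa = 29100 MPa
delta = 5 * 7.0 * 8000^4 / (384 * 29100 * 1299426806)
= 9.87 mm

9.87


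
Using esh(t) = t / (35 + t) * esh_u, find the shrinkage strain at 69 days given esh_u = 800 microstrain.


esh(69) = 69 / (35 + 69) * 800
= 69 / 104 * 800
= 530.8 microstrain

530.8


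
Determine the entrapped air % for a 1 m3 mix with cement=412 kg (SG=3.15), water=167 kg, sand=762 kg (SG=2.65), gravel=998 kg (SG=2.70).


Vol cement = 412 / (3.15 * 1000) = 0.130794 m3
Vol water = 167 / 1000 = 0.167 m3
Vol sand = 762 / (2.65 * 1000) = 0.287547 m3
Vol gravel = 998 / (2.70 * 1000) = 0.36963 m3
Total solid + water volume = 0.95497 m3
Air = (1 - 0.95497) * 100 = 4.5%

4.5


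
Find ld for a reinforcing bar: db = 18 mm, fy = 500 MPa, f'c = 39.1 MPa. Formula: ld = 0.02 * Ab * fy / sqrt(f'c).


Ab = pi * 18^2 / 4 = 254.469 mm2
ld = 0.02 * 254.469 * 500 / sqrt(39.1)
= 407.0 mm

407.0


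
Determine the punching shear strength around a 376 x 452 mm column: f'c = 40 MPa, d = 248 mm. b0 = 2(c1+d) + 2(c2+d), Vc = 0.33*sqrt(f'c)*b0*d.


b0 = 2*(376 + 248) + 2*(452 + 248) = 2648 mm
Vc = 0.33 * sqrt(40) * 2648 * 248 / 1000
= 1370.61 kN

1370.61


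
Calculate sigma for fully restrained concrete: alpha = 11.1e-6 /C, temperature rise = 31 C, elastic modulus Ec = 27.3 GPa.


sigma = alpha * dT * Ec
= 11.1e-6 * 31 * 27.3 * 1000
= 9.394 MPa

9.394


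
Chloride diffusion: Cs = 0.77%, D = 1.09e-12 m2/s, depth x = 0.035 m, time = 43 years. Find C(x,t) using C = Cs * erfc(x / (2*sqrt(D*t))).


t_seconds = 43 * 365.25 * 24 * 3600 = 1356976800.0 s
arg = 0.035 / (2 * sqrt(1.09e-12 * 1356976800.0))
= 0.455
erfc(0.455) = 0.5199
C = 0.77 * 0.5199 = 0.4003%

0.4003


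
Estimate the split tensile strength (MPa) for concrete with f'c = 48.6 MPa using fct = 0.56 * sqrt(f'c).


fct = 0.56 * sqrt(48.6)
= 0.56 * 6.971
= 3.904 MPa

3.904


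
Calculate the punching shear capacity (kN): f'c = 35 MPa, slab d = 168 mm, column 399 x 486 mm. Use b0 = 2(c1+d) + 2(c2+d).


b0 = 2*(399 + 168) + 2*(486 + 168) = 2442 mm
Vc = 0.33 * sqrt(35) * 2442 * 168 / 1000
= 800.95 kN

800.95


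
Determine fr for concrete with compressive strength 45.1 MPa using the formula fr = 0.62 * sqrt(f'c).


fr = 0.62 * sqrt(45.1)
= 4.164 MPa

4.164


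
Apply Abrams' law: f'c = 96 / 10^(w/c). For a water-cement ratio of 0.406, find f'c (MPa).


f'c = 96 / 10^0.406
= 96 / 2.547
= 37.69 MPa

37.69


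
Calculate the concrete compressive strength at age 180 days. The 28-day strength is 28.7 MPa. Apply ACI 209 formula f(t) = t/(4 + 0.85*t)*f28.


f(180) = 180 / (4 + 0.85 * 180) * 28.7
= 180 / 157.0 * 28.7
= 32.9 MPa

32.9


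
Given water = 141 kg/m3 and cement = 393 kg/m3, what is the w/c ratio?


w/c = water / cement
w/c = 141 / 393 = 0.359

0.359


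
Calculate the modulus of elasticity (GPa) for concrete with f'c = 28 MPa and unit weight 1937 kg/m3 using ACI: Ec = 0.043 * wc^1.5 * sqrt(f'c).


Ec = 0.043 * 1937^1.5 * sqrt(28) / 1000
= 19.4 GPa

19.4


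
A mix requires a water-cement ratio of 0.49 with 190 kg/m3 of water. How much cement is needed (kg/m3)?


Cement = water / (w/c)
= 190 / 0.49
= 387.8 kg/m3

387.8


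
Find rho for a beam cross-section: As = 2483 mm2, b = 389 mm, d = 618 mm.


rho = As / (b * d)
= 2483 / (389 * 618)
= 0.0103

0.0103


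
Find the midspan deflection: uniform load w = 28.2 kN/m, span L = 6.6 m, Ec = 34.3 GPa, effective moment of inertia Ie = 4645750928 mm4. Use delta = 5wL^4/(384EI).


Convert: L = 6.6 m = 6600 mm, Ec = 34.3 GPa = 34300 MPa
delta = 5 * 28.2 * 6600^4 / (384 * 34300 * 4645750928)
= 4.37 mm

4.37


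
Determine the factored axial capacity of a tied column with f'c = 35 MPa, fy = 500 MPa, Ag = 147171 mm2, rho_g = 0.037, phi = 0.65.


Ast = rho * Ag = 0.037 * 147171 = 5445.327 mm2
phi*Pn = 0.65 * 0.80 * (0.85 * 35 * (147171 - 5445.327) + 500 * 5445.327) / 1000
= 3608.28 kN

3608.28


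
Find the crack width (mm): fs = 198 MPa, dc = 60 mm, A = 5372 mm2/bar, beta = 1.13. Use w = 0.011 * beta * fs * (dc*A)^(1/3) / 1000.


w = 0.011 * beta * fs * (dc * A)^(1/3) / 1000
= 0.011 * 1.13 * 198 * (60 * 5372)^(1/3) / 1000
= 0.169 mm

0.169


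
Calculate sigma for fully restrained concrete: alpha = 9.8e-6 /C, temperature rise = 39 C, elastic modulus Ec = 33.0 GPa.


sigma = alpha * dT * Ec
= 9.8e-6 * 39 * 33.0 * 1000
= 12.613 MPa

12.613


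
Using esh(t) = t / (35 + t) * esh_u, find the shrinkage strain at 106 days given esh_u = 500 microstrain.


esh(106) = 106 / (35 + 106) * 500
= 106 / 141 * 500
= 375.9 microstrain

375.9


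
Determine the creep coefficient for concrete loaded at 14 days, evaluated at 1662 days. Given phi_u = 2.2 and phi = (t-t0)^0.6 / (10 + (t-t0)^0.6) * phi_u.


dt = 1662 - 14 = 1648
phi = 1648^0.6 / (10 + 1648^0.6) * 2.2
= 1.969

1.969


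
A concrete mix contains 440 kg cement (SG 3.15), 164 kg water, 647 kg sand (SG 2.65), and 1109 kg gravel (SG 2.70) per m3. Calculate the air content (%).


Vol cement = 440 / (3.15 * 1000) = 0.139683 m3
Vol water = 164 / 1000 = 0.164 m3
Vol sand = 647 / (2.65 * 1000) = 0.244151 m3
Vol gravel = 1109 / (2.70 * 1000) = 0.410741 m3
Total solid + water volume = 0.958574 m3
Air = (1 - 0.958574) * 100 = 4.14%

4.14


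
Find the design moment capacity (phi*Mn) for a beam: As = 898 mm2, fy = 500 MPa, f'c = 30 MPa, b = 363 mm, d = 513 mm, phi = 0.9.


a = As * fy / (0.85 * f'c * b)
= 898 * 500 / (0.85 * 30 * 363)
= 48.5065 mm
Mn = As * fy * (d - a/2) / 10^6
= 219.4473 kN-m
phi*Mn = 0.9 * 219.4473 = 197.5 kN-m

197.5
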